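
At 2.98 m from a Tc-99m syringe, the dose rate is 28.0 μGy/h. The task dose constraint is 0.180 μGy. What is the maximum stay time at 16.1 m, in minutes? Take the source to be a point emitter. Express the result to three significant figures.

11.3 min

Since intensity falls as 1/r², rate at 16.1 m:
28.0 × (2.98/16.1)² = 28.0 × 0.03426 = 0.9593 μGy/h.
Stay time = 0.180 μGy ÷ 0.9593 μGy/h = 0.1876 h = 11.26 min.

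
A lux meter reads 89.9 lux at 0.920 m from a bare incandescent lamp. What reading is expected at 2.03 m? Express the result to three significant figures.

18.5 lux

Using I₁d₁² = I₂d₂², the rate at 2.03 m is
89.9 × (0.920/2.03)² = 89.9 × 0.2054 = 18.47 lux.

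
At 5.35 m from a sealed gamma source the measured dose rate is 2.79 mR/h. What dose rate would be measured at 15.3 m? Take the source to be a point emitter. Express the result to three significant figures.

0.341 mR/h

Applying the 1/r² law, scaling from 5.35 m to 15.3 m:
2.79 × (5.35/15.3)² = 2.79 × 0.1223 = 0.3412 mR/h.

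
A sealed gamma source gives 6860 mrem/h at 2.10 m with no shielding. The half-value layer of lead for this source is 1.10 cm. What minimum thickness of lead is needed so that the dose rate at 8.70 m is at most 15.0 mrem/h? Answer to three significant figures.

5.21 cm

At 8.70 m, distance alone gives (2.10/8.70)² = 0.05826, so 6860 × 0.05826 = 399.7 mrem/h.
Further attenuation needed: 399.7/15.0 = 26.65.
n = log₂(26.65) = 4.736 half-value layers.
Thickness = 4.736 × 1.10 cm = 5.210 cm.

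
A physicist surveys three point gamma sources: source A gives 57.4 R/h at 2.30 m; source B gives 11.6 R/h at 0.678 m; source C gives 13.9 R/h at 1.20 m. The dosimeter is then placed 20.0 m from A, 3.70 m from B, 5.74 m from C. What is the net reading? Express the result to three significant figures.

By superposition, sum each source's inverse-square contribution:
A: 57.4 × (2.30/20.0)² = 0.7591 R/h
B: 11.6 × (0.678/3.70)² = 0.3895 R/h
C: 13.9 × (1.20/5.74)² = 0.6075 R/h
Total = 0.7591 + 0.3895 + 0.6075 = 1.756 R/h.

1.76 R/h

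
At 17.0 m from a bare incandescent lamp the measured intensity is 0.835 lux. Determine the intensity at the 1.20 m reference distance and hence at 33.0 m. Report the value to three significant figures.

Intensity scales as (d₁/d₂)², so
At 1.20 m: 0.835 × (17.0/1.20)² = 0.835 × 200.7 = 167.6 lux
At 33.0 m: (1.20/33.0)² = 0.001322, so 167.6 × 0.001322 = 0.2216 lux.

168 lux; 0.222 lux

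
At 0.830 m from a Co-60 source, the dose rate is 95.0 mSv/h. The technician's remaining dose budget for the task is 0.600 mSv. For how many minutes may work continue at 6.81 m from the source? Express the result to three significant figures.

Since intensity falls as 1/r², rate at 6.81 m:
(0.830/6.81)² = 0.01485, so 95.0 × 0.01485 = 1.411 mSv/h.
Stay time = 0.600 mSv ÷ 1.411 mSv/h = 0.4252 h = 25.51 min.

25.5 min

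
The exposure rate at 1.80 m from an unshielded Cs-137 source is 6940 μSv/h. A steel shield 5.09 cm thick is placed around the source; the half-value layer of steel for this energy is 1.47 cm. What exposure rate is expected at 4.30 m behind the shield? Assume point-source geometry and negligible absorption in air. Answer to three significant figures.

110 μSv/h

Distance alone: (1.80/4.30)² = 0.1752, so 6940 × 0.1752 = 1216 μSv/h.
Shield: 5.09/1.47 = 3.463 half-value layers → attenuation 2^(−3.463) = 0.09068.
Combined: 1216 × 0.09068 = 110.3 μSv/h.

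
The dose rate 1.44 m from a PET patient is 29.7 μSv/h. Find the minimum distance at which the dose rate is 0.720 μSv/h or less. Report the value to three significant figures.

9.25 m

Since intensity falls as 1/r², d₂ = d₁·√(I₁/I₂).
I₁/I₂ = 29.7/0.720 = 41.25, so d₂ = 1.44 × √41.25 = 9.249 m.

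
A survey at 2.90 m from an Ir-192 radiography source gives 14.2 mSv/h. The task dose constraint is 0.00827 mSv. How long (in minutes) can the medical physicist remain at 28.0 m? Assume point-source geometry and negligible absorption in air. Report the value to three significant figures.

3.26 min

Intensity scales as (d₁/d₂)², so rate at 28.0 m:
14.2 × (2.90/28.0)² = 14.2 × 0.01073 = 0.1524 mSv/h.
Stay time = 0.00827 mSv ÷ 0.1524 mSv/h = 0.05427 h = 3.256 min.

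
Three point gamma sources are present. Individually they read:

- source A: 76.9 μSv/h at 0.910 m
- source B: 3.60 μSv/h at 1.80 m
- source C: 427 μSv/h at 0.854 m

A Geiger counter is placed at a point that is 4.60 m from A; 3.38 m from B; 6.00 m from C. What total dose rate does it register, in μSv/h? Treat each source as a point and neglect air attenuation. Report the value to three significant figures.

12.7 μSv/h

Each source contributes Iᵢ·(dᵢ/rᵢ)²; contributions add.
A: 76.9 × (0.910/4.60)² = 3.009 μSv/h
B: 3.60 × (1.80/3.38)² = 1.021 μSv/h
C: 427 × (0.854/6.00)² = 8.650 μSv/h
Total = 3.009 + 1.021 + 8.650 = 12.68 μSv/h.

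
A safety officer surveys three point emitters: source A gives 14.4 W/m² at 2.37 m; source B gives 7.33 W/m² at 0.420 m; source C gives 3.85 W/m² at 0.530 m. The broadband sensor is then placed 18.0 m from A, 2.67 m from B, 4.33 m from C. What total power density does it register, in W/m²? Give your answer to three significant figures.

By superposition, sum each source's inverse-square contribution:
A: 14.4 × (2.37/18.0)² = 0.2496 W/m²
B: 7.33 × (0.420/2.67)² = 0.1814 W/m²
C: 3.85 × (0.530/4.33)² = 0.05768 W/m²
Total = 0.2496 + 0.1814 + 0.05768 = 0.4887 W/m².

0.489 W/m²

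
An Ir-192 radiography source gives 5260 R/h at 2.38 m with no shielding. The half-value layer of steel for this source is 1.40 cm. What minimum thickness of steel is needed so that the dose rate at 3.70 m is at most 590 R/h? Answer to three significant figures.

At 3.70 m, distance alone gives 5260 × (2.38/3.70)² = 5260 × 0.4138 = 2177 R/h.
Further attenuation needed: 2177/590 = 3.690.
n = log₂(3.690) = 1.884 half-value layers.
Thickness = 1.884 × 1.40 cm = 2.638 cm.

2.64 cm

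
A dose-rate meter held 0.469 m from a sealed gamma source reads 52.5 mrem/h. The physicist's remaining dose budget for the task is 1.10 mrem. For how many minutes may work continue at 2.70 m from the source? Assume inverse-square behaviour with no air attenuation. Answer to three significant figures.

Since intensity falls as 1/r², rate at 2.70 m:
52.5 × (0.469/2.70)² = 52.5 × 0.03017 = 1.584 mrem/h.
Stay time = 1.10 mrem ÷ 1.584 mrem/h = 0.6944 h = 41.66 min.

41.7 min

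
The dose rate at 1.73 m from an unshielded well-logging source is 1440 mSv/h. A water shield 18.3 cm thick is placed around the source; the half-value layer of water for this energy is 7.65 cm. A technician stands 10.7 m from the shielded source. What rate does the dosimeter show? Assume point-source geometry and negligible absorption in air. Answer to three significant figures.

7.17 mSv/h

Distance alone: (1.73/10.7)² = 0.02614, so 1440 × 0.02614 = 37.64 mSv/h.
Shield: 18.3/7.65 = 2.392 half-value layers → attenuation 2^(−2.392) = 0.1905.
Combined: 37.64 × 0.1905 = 7.170 mSv/h.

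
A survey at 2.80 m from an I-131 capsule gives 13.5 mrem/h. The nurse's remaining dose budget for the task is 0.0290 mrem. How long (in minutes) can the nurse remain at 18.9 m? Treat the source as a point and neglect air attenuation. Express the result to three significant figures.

5.87 min

Applying the 1/r² law, rate at 18.9 m:
13.5 × (2.80/18.9)² = 13.5 × 0.02195 = 0.2963 mrem/h.
Stay time = 0.0290 mrem ÷ 0.2963 mrem/h = 0.09787 h = 5.872 min.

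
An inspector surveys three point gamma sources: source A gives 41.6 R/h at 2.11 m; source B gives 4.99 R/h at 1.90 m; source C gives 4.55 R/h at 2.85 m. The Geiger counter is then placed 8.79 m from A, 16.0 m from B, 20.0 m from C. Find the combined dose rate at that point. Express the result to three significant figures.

By superposition, sum each source's inverse-square contribution:
A: 41.6 × (2.11/8.79)² = 2.397 R/h
B: 4.99 × (1.90/16.0)² = 0.07037 R/h
C: 4.55 × (2.85/20.0)² = 0.09239 R/h
Total = 2.397 + 0.07037 + 0.09239 = 2.560 R/h.

2.56 R/h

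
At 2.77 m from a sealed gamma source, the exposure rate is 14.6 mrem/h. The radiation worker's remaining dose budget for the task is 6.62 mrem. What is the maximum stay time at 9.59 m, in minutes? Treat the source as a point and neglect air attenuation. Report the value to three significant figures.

326 min

Applying the 1/r² law, rate at 9.59 m:
14.6 × (2.77/9.59)² = 14.6 × 0.08343 = 1.218 mrem/h.
Stay time = 6.62 mrem ÷ 1.218 mrem/h = 5.435 h = 326.1 min.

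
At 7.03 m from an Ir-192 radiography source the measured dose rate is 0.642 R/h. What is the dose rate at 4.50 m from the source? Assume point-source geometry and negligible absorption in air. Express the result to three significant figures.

By the inverse-square law, scaling from 7.03 m to 4.50 m:
0.642 × (7.03/4.50)² = 0.642 × 2.441 = 1.567 R/h.

1.57 R/h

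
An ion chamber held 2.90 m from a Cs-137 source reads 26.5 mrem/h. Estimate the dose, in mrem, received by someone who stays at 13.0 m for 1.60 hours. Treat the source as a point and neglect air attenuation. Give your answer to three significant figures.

Intensity scales as (d₁/d₂)², so rate at 13.0 m:
26.5 × (2.90/13.0)² = 26.5 × 0.04976 = 1.319 mrem/h.
Dose = rate × time = 1.319 mrem/h × 1.600 h = 2.110 mrem.

2.11 mrem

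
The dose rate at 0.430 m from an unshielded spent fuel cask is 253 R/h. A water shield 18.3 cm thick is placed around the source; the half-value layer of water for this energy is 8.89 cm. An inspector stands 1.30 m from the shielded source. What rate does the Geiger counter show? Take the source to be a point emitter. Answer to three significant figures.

Distance alone: 253 × (0.430/1.30)² = 253 × 0.1094 = 27.68 R/h.
Shield: 18.3/8.89 = 2.058 half-value layers → attenuation 2^(−2.058) = 0.2401.
Combined: 27.68 × 0.2401 = 6.646 R/h.

6.65 R/h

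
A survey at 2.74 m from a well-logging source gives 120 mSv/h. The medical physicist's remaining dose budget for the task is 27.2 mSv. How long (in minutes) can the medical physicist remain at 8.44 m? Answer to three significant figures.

Using I₁d₁² = I₂d₂², rate at 8.44 m:
(2.74/8.44)² = 0.1054, so 120 × 0.1054 = 12.65 mSv/h.
Stay time = 27.2 mSv ÷ 12.65 mSv/h = 2.150 h = 129.0 min.

129 min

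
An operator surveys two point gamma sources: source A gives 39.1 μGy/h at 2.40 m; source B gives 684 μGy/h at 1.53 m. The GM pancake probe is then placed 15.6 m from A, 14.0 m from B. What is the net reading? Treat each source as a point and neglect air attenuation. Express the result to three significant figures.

9.09 μGy/h

By superposition, sum each source's inverse-square contribution:
A: 39.1 × (2.40/15.6)² = 0.9254 μGy/h
B: 684 × (1.53/14.0)² = 8.169 μGy/h
Total = 0.9254 + 8.169 = 9.094 μGy/h.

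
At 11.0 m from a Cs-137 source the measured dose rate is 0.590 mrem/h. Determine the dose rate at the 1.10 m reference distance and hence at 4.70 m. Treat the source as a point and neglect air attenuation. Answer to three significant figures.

59.0 mrem/h; 3.23 mrem/h

Since intensity falls as 1/r²,
At 1.10 m: (11.0/1.10)² = 100.0, so 0.590 × 100.0 = 59.00 mrem/h
At 4.70 m: 59.00 × (1.10/4.70)² = 59.00 × 0.05478 = 3.232 mrem/h.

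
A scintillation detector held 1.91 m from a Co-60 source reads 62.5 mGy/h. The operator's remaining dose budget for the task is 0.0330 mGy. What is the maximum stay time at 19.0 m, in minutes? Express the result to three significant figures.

Using I₁d₁² = I₂d₂², rate at 19.0 m:
62.5 × (1.91/19.0)² = 62.5 × 0.01011 = 0.6319 mGy/h.
Stay time = 0.0330 mGy ÷ 0.6319 mGy/h = 0.05222 h = 3.133 min.

3.13 min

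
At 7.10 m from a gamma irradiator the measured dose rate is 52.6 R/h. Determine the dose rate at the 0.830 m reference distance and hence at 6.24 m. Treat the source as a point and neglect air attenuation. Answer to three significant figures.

3850 R/h; 68.1 R/h

Intensity scales as (d₁/d₂)², so
At 0.830 m: (7.10/0.830)² = 73.17, so 52.6 × 73.17 = 3849 R/h
At 6.24 m: (0.830/6.24)² = 0.01769, so 3849 × 0.01769 = 68.09 R/h.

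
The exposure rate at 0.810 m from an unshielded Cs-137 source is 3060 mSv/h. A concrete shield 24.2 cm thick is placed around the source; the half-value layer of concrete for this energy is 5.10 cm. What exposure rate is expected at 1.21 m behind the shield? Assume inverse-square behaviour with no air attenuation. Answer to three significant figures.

51.1 mSv/h

Distance alone: (0.810/1.21)² = 0.4481, so 3060 × 0.4481 = 1371 mSv/h.
Shield: 24.2/5.10 = 4.745 half-value layers → attenuation 2^(−4.745) = 0.03729.
Combined: 1371 × 0.03729 = 51.12 mSv/h.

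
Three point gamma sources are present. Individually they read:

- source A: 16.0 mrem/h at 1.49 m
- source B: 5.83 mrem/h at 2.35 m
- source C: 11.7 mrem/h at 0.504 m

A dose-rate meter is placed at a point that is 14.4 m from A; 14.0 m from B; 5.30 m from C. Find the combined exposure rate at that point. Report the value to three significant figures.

Each source contributes Iᵢ·(dᵢ/rᵢ)²; contributions add.
A: 16.0 × (1.49/14.4)² = 0.1713 mrem/h
B: 5.83 × (2.35/14.0)² = 0.1643 mrem/h
C: 11.7 × (0.504/5.30)² = 0.1058 mrem/h
Total = 0.1713 + 0.1643 + 0.1058 = 0.4414 mrem/h.

0.441 mrem/h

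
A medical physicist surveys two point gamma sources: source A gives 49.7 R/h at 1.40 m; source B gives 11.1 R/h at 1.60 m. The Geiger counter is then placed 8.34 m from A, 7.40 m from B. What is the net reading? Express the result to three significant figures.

1.92 R/h

Each source contributes Iᵢ·(dᵢ/rᵢ)²; contributions add.
A: 49.7 × (1.40/8.34)² = 1.400 R/h
B: 11.1 × (1.60/7.40)² = 0.5189 R/h
Total = 1.400 + 0.5189 = 1.919 R/h.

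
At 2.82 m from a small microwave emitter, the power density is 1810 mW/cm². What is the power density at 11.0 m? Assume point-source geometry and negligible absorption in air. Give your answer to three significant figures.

Using I₁d₁² = I₂d₂², the rate at 11.0 m is
(2.82/11.0)² = 0.06572, so 1810 × 0.06572 = 119.0 mW/cm².

119 mW/cm²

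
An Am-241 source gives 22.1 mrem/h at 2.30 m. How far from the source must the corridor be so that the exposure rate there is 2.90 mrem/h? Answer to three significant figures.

6.35 m

Applying the 1/r² law, d₂ = d₁·√(I₁/I₂).
I₁/I₂ = 22.1/2.90 = 7.621, so d₂ = 2.30 × √7.621 = 6.349 m.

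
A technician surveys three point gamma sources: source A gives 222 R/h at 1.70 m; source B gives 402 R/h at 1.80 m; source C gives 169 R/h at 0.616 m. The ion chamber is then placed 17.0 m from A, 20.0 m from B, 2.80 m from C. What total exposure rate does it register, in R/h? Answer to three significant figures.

By superposition, sum each source's inverse-square contribution:
A: 222 × (1.70/17.0)² = 2.220 R/h
B: 402 × (1.80/20.0)² = 3.256 R/h
C: 169 × (0.616/2.80)² = 8.180 R/h
Total = 2.220 + 3.256 + 8.180 = 13.66 R/h.

13.7 R/h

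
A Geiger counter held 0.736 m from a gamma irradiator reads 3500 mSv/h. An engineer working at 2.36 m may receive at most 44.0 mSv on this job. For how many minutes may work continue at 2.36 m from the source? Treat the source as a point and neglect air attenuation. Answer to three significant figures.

Since intensity falls as 1/r², rate at 2.36 m:
(0.736/2.36)² = 0.09726, so 3500 × 0.09726 = 340.4 mSv/h.
Stay time = 44.0 mSv ÷ 340.4 mSv/h = 0.1293 h = 7.758 min.

7.76 min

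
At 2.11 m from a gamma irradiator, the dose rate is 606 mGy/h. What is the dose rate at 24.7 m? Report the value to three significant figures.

Intensity scales as (d₁/d₂)², so the rate at 24.7 m is
606 × (2.11/24.7)² = 606 × 0.007297 = 4.422 mGy/h.

4.42 mGy/h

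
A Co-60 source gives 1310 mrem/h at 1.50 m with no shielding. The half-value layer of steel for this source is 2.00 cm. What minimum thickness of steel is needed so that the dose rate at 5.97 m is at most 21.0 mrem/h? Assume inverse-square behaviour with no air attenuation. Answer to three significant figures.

At 5.97 m, distance alone gives 1310 × (1.50/5.97)² = 1310 × 0.06313 = 82.70 mrem/h.
Further attenuation needed: 82.70/21.0 = 3.938.
n = log₂(3.938) = 1.977 half-value layers.
Thickness = 1.977 × 2.00 cm = 3.954 cm.

3.95 cm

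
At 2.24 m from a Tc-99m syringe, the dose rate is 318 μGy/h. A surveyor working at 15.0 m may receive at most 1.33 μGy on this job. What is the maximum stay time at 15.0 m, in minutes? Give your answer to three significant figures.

11.3 min

Intensity scales as (d₁/d₂)², so rate at 15.0 m:
(2.24/15.0)² = 0.02230, so 318 × 0.02230 = 7.091 μGy/h.
Stay time = 1.33 μGy ÷ 7.091 μGy/h = 0.1876 h = 11.26 min.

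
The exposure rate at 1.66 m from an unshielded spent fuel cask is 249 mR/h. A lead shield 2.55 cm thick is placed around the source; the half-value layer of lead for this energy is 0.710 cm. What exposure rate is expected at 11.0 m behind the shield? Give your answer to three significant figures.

Distance alone: 249 × (1.66/11.0)² = 249 × 0.02277 = 5.670 mR/h.
Shield: 2.55/0.710 = 3.592 half-value layers → attenuation 2^(−3.592) = 0.08293.
Combined: 5.670 × 0.08293 = 0.4702 mR/h.

0.470 mR/h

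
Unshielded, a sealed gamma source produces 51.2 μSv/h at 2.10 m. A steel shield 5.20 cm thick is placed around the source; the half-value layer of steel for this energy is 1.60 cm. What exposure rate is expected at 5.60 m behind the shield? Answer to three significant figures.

Distance alone: (2.10/5.60)² = 0.1406, so 51.2 × 0.1406 = 7.199 μSv/h.
Shield: 5.20/1.60 = 3.250 half-value layers → attenuation 2^(−3.250) = 0.1051.
Combined: 7.199 × 0.1051 = 0.7566 μSv/h.

0.757 μSv/h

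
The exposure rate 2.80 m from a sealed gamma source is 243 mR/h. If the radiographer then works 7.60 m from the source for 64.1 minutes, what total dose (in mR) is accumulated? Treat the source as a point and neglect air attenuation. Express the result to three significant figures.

35.2 mR

Since intensity falls as 1/r², rate at 7.60 m:
(2.80/7.60)² = 0.1357, so 243 × 0.1357 = 32.98 mR/h.
Dose = rate × time = 32.98 mR/h × 1.068 h = 35.22 mR.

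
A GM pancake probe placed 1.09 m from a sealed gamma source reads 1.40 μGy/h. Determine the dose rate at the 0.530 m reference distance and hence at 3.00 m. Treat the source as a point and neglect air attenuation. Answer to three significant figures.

Intensity scales as (d₁/d₂)², so
At 0.530 m: 1.40 × (1.09/0.530)² = 1.40 × 4.230 = 5.922 μGy/h
At 3.00 m: 5.922 × (0.530/3.00)² = 5.922 × 0.03121 = 0.1848 μGy/h.

5.92 μGy/h; 0.185 μGy/h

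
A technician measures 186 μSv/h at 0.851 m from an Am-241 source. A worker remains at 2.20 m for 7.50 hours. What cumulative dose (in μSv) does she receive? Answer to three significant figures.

Since intensity falls as 1/r², rate at 2.20 m:
(0.851/2.20)² = 0.1496, so 186 × 0.1496 = 27.83 μSv/h.
Dose = rate × time = 27.83 μSv/h × 7.500 h = 208.7 μSv.

209 μSv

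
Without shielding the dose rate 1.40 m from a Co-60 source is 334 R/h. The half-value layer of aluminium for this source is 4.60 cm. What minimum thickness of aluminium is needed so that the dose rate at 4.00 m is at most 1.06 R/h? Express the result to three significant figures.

24.2 cm

At 4.00 m, distance alone gives (1.40/4.00)² = 0.1225, so 334 × 0.1225 = 40.91 R/h.
Further attenuation needed: 40.91/1.06 = 38.59.
n = log₂(38.59) = 5.270 half-value layers.
Thickness = 5.270 × 4.60 cm = 24.24 cm.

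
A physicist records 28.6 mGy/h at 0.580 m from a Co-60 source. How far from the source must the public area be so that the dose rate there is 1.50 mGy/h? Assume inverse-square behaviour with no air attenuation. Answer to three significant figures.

2.53 m

Applying the 1/r² law, d₂ = d₁·√(I₁/I₂).
I₁/I₂ = 28.6/1.50 = 19.07, so d₂ = 0.580 × √19.07 = 2.533 m.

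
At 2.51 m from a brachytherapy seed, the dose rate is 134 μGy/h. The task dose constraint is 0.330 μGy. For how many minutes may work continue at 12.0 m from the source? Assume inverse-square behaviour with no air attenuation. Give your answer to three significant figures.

Since intensity falls as 1/r², rate at 12.0 m:
(2.51/12.0)² = 0.04375, so 134 × 0.04375 = 5.862 μGy/h.
Stay time = 0.330 μGy ÷ 5.862 μGy/h = 0.05629 h = 3.377 min.

3.38 min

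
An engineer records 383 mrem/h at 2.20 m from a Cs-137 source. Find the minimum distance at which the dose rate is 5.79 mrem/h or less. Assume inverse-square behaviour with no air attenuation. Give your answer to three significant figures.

Using I₁d₁² = I₂d₂², d₂ = d₁·√(I₁/I₂).
I₁/I₂ = 383/5.79 = 66.15, so d₂ = 2.20 × √66.15 = 17.89 m.

17.9 m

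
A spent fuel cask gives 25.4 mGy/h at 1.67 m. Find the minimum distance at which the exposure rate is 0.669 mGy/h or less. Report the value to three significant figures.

10.3 m

Using I₁d₁² = I₂d₂², d₂ = d₁·√(I₁/I₂).
I₁/I₂ = 25.4/0.669 = 37.97, so d₂ = 1.67 × √37.97 = 10.29 m.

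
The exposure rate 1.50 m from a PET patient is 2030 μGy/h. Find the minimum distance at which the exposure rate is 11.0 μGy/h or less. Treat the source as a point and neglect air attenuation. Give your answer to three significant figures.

20.4 m

Using I₁d₁² = I₂d₂², d₂ = d₁·√(I₁/I₂).
I₁/I₂ = 2030/11.0 = 184.5, so d₂ = 1.50 × √184.5 = 20.37 m.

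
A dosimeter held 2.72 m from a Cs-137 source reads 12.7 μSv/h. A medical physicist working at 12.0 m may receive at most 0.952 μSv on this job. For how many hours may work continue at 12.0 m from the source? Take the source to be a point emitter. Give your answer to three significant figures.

1.46 h

Intensity scales as (d₁/d₂)², so rate at 12.0 m:
12.7 × (2.72/12.0)² = 12.7 × 0.05138 = 0.6525 μSv/h.
Stay time = 0.952 μSv ÷ 0.6525 μSv/h = 1.459 h.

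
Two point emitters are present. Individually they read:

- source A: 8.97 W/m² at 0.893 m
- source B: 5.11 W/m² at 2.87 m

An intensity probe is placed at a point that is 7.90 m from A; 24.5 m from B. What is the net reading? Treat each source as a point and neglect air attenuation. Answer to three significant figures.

Each source contributes Iᵢ·(dᵢ/rᵢ)²; contributions add.
A: 8.97 × (0.893/7.90)² = 0.1146 W/m²
B: 5.11 × (2.87/24.5)² = 0.07012 W/m²
Total = 0.1146 + 0.07012 = 0.1847 W/m².

0.185 W/m²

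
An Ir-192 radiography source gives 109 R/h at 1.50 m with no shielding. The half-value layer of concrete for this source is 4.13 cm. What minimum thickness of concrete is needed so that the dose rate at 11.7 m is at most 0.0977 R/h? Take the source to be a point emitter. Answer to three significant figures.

17.3 cm

At 11.7 m, distance alone gives (1.50/11.7)² = 0.01644, so 109 × 0.01644 = 1.792 R/h.
Further attenuation needed: 1.792/0.0977 = 18.34.
n = log₂(18.34) = 4.197 half-value layers.
Thickness = 4.197 × 4.13 cm = 17.33 cm.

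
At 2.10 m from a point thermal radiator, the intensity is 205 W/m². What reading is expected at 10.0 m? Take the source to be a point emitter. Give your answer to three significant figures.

9.04 W/m²

Since intensity falls as 1/r², the rate at 10.0 m is
(2.10/10.0)² = 0.04410, so 205 × 0.04410 = 9.040 W/m².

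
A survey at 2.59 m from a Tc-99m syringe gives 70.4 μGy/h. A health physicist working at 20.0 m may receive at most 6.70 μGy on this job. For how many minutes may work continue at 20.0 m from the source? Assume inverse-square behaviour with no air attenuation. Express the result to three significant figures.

Using I₁d₁² = I₂d₂², rate at 20.0 m:
(2.59/20.0)² = 0.01677, so 70.4 × 0.01677 = 1.181 μGy/h.
Stay time = 6.70 μGy ÷ 1.181 μGy/h = 5.673 h = 340.4 min.

340 min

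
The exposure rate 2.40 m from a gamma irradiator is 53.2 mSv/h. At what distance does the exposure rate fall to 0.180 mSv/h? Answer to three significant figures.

41.3 m

Since intensity falls as 1/r², d₂ = d₁·√(I₁/I₂).
I₁/I₂ = 53.2/0.180 = 295.6, so d₂ = 2.40 × √295.6 = 41.26 m.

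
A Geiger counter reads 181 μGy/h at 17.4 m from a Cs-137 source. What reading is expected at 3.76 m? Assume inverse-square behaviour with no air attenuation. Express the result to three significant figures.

Using I₁d₁² = I₂d₂², the rate at 3.76 m is
181 × (17.4/3.76)² = 181 × 21.42 = 3877 μGy/h.

3880 μGy/h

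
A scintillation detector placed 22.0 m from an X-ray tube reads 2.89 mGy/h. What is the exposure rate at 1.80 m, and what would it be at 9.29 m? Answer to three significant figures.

Since intensity falls as 1/r²,
At 1.80 m: 2.89 × (22.0/1.80)² = 2.89 × 149.4 = 431.8 mGy/h
At 9.29 m: 431.8 × (1.80/9.29)² = 431.8 × 0.03754 = 16.21 mGy/h.

432 mGy/h; 16.2 mGy/h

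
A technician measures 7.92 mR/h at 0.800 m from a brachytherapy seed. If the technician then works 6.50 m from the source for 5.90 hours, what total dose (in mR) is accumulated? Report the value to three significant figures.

Intensity scales as (d₁/d₂)², so rate at 6.50 m:
(0.800/6.50)² = 0.01515, so 7.92 × 0.01515 = 0.1200 mR/h.
Dose = rate × time = 0.1200 mR/h × 5.900 h = 0.7080 mR.

0.708 mR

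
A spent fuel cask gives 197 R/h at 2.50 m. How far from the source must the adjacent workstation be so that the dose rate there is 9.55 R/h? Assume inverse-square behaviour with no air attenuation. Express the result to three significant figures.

11.4 m

Since intensity falls as 1/r², d₂ = d₁·√(I₁/I₂).
I₁/I₂ = 197/9.55 = 20.63, so d₂ = 2.50 × √20.63 = 11.36 m.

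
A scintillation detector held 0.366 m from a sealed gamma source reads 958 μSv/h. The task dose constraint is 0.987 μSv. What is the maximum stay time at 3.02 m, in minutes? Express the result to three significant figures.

4.21 min

Since intensity falls as 1/r², rate at 3.02 m:
(0.366/3.02)² = 0.01469, so 958 × 0.01469 = 14.07 μSv/h.
Stay time = 0.987 μSv ÷ 14.07 μSv/h = 0.07015 h = 4.209 min.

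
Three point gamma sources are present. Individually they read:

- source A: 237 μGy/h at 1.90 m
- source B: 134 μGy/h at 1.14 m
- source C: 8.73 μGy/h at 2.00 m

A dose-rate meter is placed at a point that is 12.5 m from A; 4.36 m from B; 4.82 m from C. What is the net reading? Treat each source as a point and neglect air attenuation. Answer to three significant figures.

16.1 μGy/h

Each source contributes Iᵢ·(dᵢ/rᵢ)²; contributions add.
A: 237 × (1.90/12.5)² = 5.476 μGy/h
B: 134 × (1.14/4.36)² = 9.161 μGy/h
C: 8.73 × (2.00/4.82)² = 1.503 μGy/h
Total = 5.476 + 9.161 + 1.503 = 16.14 μGy/h.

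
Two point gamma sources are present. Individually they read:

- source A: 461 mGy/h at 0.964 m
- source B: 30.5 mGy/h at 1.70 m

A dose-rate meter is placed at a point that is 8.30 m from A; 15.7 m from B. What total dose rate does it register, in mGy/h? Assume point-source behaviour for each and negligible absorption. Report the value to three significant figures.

By superposition, sum each source's inverse-square contribution:
A: 461 × (0.964/8.30)² = 6.219 mGy/h
B: 30.5 × (1.70/15.7)² = 0.3576 mGy/h
Total = 6.219 + 0.3576 = 6.577 mGy/h.

6.58 mGy/h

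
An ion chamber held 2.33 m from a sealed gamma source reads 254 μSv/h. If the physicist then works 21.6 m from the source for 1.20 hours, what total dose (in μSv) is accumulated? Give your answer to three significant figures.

3.55 μSv

Intensity scales as (d₁/d₂)², so rate at 21.6 m:
254 × (2.33/21.6)² = 254 × 0.01164 = 2.957 μSv/h.
Dose = rate × time = 2.957 μSv/h × 1.200 h = 3.548 μSv.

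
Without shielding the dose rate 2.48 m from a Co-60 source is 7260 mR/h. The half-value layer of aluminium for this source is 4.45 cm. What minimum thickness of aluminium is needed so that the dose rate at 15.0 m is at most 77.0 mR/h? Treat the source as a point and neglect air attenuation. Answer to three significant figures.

6.08 cm

At 15.0 m, distance alone gives 7260 × (2.48/15.0)² = 7260 × 0.02734 = 198.5 mR/h.
Further attenuation needed: 198.5/77.0 = 2.578.
n = log₂(2.578) = 1.366 half-value layers.
Thickness = 1.366 × 4.45 cm = 6.079 cm.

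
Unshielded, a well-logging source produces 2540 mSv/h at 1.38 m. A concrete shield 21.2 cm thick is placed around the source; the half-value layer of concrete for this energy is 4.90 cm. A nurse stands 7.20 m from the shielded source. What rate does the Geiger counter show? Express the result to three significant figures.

Distance alone: 2540 × (1.38/7.20)² = 2540 × 0.03674 = 93.32 mSv/h.
Shield: 21.2/4.90 = 4.327 half-value layers → attenuation 2^(−4.327) = 0.04982.
Combined: 93.32 × 0.04982 = 4.649 mSv/h.

4.65 mSv/h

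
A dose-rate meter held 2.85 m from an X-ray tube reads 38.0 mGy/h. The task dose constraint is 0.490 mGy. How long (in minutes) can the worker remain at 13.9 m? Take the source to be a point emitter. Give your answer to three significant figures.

Applying the 1/r² law, rate at 13.9 m:
38.0 × (2.85/13.9)² = 38.0 × 0.04204 = 1.598 mGy/h.
Stay time = 0.490 mGy ÷ 1.598 mGy/h = 0.3066 h = 18.40 min.

18.4 min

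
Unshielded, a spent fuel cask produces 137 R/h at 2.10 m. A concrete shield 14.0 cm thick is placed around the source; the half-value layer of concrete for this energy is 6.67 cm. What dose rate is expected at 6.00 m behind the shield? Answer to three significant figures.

3.92 R/h

Distance alone: (2.10/6.00)² = 0.1225, so 137 × 0.1225 = 16.78 R/h.
Shield: 14.0/6.67 = 2.099 half-value layers → attenuation 2^(−2.099) = 0.2334.
Combined: 16.78 × 0.2334 = 3.916 R/h.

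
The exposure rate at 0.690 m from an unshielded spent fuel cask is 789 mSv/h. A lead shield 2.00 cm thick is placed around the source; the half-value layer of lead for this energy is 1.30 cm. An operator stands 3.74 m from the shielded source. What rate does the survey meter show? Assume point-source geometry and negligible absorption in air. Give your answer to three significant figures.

Distance alone: (0.690/3.74)² = 0.03404, so 789 × 0.03404 = 26.86 mSv/h.
Shield: 2.00/1.30 = 1.538 half-value layers → attenuation 2^(−1.538) = 0.3444.
Combined: 26.86 × 0.3444 = 9.251 mSv/h.

9.25 mSv/h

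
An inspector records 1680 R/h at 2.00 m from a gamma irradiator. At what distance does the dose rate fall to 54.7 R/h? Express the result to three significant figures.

By the inverse-square law, d₂ = d₁·√(I₁/I₂).
I₁/I₂ = 1680/54.7 = 30.71, so d₂ = 2.00 × √30.71 = 11.08 m.

11.1 m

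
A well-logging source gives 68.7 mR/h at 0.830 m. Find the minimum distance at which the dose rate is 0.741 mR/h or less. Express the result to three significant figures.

Applying the 1/r² law, d₂ = d₁·√(I₁/I₂).
I₁/I₂ = 68.7/0.741 = 92.71, so d₂ = 0.830 × √92.71 = 7.992 m.

7.99 m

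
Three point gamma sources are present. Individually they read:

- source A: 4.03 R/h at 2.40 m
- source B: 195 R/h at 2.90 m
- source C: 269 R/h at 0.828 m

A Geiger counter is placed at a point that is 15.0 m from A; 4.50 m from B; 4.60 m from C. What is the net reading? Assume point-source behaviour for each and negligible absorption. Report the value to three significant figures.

By superposition, sum each source's inverse-square contribution:
A: 4.03 × (2.40/15.0)² = 0.1032 R/h
B: 195 × (2.90/4.50)² = 80.99 R/h
C: 269 × (0.828/4.60)² = 8.716 R/h
Total = 0.1032 + 80.99 + 8.716 = 89.81 R/h.

89.8 R/h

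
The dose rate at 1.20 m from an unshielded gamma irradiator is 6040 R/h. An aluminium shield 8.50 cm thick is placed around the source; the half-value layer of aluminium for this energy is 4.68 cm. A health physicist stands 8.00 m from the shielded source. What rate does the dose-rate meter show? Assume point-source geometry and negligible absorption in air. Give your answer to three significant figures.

Distance alone: (1.20/8.00)² = 0.02250, so 6040 × 0.02250 = 135.9 R/h.
Shield: 8.50/4.68 = 1.816 half-value layers → attenuation 2^(−1.816) = 0.2840.
Combined: 135.9 × 0.2840 = 38.60 R/h.

38.6 R/h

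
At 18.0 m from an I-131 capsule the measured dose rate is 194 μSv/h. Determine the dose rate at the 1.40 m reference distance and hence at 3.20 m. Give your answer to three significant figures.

32100 μSv/h; 6140 μSv/h

Using I₁d₁² = I₂d₂²,
At 1.40 m: (18.0/1.40)² = 165.3, so 194 × 165.3 = 32070 μSv/h
At 3.20 m: (1.40/3.20)² = 0.1914, so 32070 × 0.1914 = 6138 μSv/h.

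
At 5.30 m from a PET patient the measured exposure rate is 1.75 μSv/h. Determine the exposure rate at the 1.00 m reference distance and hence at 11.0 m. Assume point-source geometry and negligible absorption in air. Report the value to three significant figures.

49.2 μSv/h; 0.406 μSv/h

By the inverse-square law,
At 1.00 m: 1.75 × (5.30/1.00)² = 1.75 × 28.09 = 49.16 μSv/h
At 11.0 m: (1.00/11.0)² = 0.008264, so 49.16 × 0.008264 = 0.4063 μSv/h.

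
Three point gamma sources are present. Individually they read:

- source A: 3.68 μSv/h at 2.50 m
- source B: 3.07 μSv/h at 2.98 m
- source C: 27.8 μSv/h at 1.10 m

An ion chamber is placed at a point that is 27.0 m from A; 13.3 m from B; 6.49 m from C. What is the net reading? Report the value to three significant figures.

Each source contributes Iᵢ·(dᵢ/rᵢ)²; contributions add.
A: 3.68 × (2.50/27.0)² = 0.03155 μSv/h
B: 3.07 × (2.98/13.3)² = 0.1541 μSv/h
C: 27.8 × (1.10/6.49)² = 0.7986 μSv/h
Total = 0.03155 + 0.1541 + 0.7986 = 0.9842 μSv/h.

0.984 μSv/h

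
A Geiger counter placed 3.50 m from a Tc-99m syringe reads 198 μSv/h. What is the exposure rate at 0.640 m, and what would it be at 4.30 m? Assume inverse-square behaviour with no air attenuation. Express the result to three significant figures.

5920 μSv/h; 131 μSv/h

Since intensity falls as 1/r²,
At 0.640 m: 198 × (3.50/0.640)² = 198 × 29.91 = 5922 μSv/h
At 4.30 m: 5922 × (0.640/4.30)² = 5922 × 0.02215 = 131.2 μSv/h.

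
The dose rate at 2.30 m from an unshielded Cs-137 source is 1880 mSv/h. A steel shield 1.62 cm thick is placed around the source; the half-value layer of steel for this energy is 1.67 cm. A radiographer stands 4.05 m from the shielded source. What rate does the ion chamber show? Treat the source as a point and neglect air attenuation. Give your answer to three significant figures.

Distance alone: (2.30/4.05)² = 0.3225, so 1880 × 0.3225 = 606.3 mSv/h.
Shield: 1.62/1.67 = 0.9701 half-value layers → attenuation 2^(−0.9701) = 0.5105.
Combined: 606.3 × 0.5105 = 309.5 mSv/h.

310 mSv/h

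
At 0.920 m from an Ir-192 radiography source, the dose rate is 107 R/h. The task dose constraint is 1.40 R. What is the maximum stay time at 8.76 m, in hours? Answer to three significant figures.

1.19 h

Intensity scales as (d₁/d₂)², so rate at 8.76 m:
107 × (0.920/8.76)² = 107 × 0.01103 = 1.180 R/h.
Stay time = 1.40 R ÷ 1.180 R/h = 1.186 h.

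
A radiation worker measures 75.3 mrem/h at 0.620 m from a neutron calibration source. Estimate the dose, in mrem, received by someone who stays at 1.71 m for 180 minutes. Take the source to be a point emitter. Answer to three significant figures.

By the inverse-square law, rate at 1.71 m:
(0.620/1.71)² = 0.1315, so 75.3 × 0.1315 = 9.902 mrem/h.
Dose = rate × time = 9.902 mrem/h × 3.000 h = 29.71 mrem.

29.7 mrem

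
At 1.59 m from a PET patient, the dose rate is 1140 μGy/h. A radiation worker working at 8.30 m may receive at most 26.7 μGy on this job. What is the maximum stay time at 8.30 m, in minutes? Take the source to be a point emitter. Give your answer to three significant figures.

38.3 min

Intensity scales as (d₁/d₂)², so rate at 8.30 m:
1140 × (1.59/8.30)² = 1140 × 0.03670 = 41.84 μGy/h.
Stay time = 26.7 μGy ÷ 41.84 μGy/h = 0.6381 h = 38.29 min.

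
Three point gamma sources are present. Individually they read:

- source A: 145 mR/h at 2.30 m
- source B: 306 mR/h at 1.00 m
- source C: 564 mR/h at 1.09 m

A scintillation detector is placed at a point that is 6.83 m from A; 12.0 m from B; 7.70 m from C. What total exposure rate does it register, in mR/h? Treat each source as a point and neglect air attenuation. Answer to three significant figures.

29.9 mR/h

Each source contributes Iᵢ·(dᵢ/rᵢ)²; contributions add.
A: 145 × (2.30/6.83)² = 16.44 mR/h
B: 306 × (1.00/12.0)² = 2.125 mR/h
C: 564 × (1.09/7.70)² = 11.30 mR/h
Total = 16.44 + 2.125 + 11.30 = 29.87 mR/h.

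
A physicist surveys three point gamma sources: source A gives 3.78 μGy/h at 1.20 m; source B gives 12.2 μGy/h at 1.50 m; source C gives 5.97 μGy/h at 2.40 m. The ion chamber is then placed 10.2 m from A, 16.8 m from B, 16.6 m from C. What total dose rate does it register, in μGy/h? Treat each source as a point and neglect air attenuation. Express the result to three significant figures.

0.274 μGy/h

By superposition, sum each source's inverse-square contribution:
A: 3.78 × (1.20/10.2)² = 0.05232 μGy/h
B: 12.2 × (1.50/16.8)² = 0.09726 μGy/h
C: 5.97 × (2.40/16.6)² = 0.1248 μGy/h
Total = 0.05232 + 0.09726 + 0.1248 = 0.2744 μGy/h.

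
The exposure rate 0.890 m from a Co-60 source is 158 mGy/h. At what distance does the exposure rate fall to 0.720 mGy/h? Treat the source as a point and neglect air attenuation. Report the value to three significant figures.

By the inverse-square law, d₂ = d₁·√(I₁/I₂).
I₁/I₂ = 158/0.720 = 219.4, so d₂ = 0.890 × √219.4 = 13.18 m.

13.2 m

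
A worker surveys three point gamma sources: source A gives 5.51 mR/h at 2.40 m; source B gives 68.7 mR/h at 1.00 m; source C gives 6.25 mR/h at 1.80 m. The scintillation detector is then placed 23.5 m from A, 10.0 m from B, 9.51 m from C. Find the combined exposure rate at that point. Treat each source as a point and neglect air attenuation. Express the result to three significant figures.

Each source contributes Iᵢ·(dᵢ/rᵢ)²; contributions add.
A: 5.51 × (2.40/23.5)² = 0.05747 mR/h
B: 68.7 × (1.00/10.0)² = 0.6870 mR/h
C: 6.25 × (1.80/9.51)² = 0.2239 mR/h
Total = 0.05747 + 0.6870 + 0.2239 = 0.9684 mR/h.

0.968 mR/h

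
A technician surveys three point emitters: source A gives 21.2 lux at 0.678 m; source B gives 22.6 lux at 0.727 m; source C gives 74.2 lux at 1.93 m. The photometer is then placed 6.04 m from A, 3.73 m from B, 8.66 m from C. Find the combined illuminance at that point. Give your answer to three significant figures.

4.81 lux

Each source contributes Iᵢ·(dᵢ/rᵢ)²; contributions add.
A: 21.2 × (0.678/6.04)² = 0.2671 lux
B: 22.6 × (0.727/3.73)² = 0.8585 lux
C: 74.2 × (1.93/8.66)² = 3.685 lux
Total = 0.2671 + 0.8585 + 3.685 = 4.811 lux.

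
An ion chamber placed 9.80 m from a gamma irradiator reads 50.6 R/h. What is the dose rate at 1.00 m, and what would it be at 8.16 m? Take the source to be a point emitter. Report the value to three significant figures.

By the inverse-square law,
At 1.00 m: (9.80/1.00)² = 96.04, so 50.6 × 96.04 = 4860 R/h
At 8.16 m: 4860 × (1.00/8.16)² = 4860 × 0.01502 = 73.00 R/h.

4860 R/h; 73.0 R/h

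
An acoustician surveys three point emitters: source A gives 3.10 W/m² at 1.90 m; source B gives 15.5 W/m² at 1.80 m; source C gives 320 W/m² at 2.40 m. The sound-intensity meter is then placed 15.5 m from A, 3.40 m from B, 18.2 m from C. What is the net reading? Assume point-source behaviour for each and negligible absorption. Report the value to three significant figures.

9.96 W/m²

Each source contributes Iᵢ·(dᵢ/rᵢ)²; contributions add.
A: 3.10 × (1.90/15.5)² = 0.04658 W/m²
B: 15.5 × (1.80/3.40)² = 4.344 W/m²
C: 320 × (2.40/18.2)² = 5.565 W/m²
Total = 0.04658 + 4.344 + 5.565 = 9.956 W/m².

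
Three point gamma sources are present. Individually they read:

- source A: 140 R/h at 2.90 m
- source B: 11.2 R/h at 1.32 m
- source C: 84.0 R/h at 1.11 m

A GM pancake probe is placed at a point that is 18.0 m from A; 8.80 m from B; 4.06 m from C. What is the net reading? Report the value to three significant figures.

10.2 R/h

By superposition, sum each source's inverse-square contribution:
A: 140 × (2.90/18.0)² = 3.634 R/h
B: 11.2 × (1.32/8.80)² = 0.2520 R/h
C: 84.0 × (1.11/4.06)² = 6.279 R/h
Total = 3.634 + 0.2520 + 6.279 = 10.16 R/h.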